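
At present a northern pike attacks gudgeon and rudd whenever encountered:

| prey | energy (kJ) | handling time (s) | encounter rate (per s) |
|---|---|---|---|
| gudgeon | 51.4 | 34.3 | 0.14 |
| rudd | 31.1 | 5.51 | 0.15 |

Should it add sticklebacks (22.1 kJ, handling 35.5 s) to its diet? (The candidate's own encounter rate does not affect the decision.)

No

Intake rate on the current diet: R = (0.14×51.4 + 0.15×31.1) / (1 + 0.14×34.3 + 0.15×5.51) = 11.86/6.629 = 1.789 kJ/s.
sticklebacks: E/h = 22.1/35.5 = 0.6225 kJ/s.
0.6225 < 1.789, so adding sticklebacks would lower the average — exclude it.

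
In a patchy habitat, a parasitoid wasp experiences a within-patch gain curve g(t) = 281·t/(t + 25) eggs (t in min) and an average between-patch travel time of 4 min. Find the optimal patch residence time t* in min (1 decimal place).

10.0 min

Maximise g(t)/(T+t): set derivative to zero → g'(t)(T+t) = g(t).
g'(t) = 281·25/(t + 25)². Setting 281·25/(t+25)² = 281t/[(t+25)(4+t)] gives 25(4+t) = t(t+25), so t² = 25×4 = 100.
t* = √100 = 10 min.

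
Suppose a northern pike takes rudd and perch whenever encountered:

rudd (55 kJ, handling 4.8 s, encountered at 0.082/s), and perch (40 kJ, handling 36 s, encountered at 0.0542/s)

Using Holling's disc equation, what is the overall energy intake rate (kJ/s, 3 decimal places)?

1.997 kJ/s

R = Σλ_iE_i / (1 + Σλ_ih_i)
Numerator: 0.082×55 + 0.0542×40 = 6.678
Denominator: 1 + 0.082×4.8 + 0.0542×36 = 3.345
R = 6.678/3.345 = 1.997 kJ/s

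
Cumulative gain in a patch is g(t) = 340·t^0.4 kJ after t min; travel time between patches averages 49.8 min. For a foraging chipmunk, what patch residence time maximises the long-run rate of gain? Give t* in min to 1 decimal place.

33.2 min

By the marginal value theorem, leave when the instantaneous gain rate g'(t) equals the habitat-wide average g(t)/(T + t).
g'(t) = 0.4·340·t^-0.6. Setting 0.4·340·t^-0.6 = 340·t^0.4/(49.8+t) gives 0.4(49.8+t) = t, so 0.60·t = 0.4×49.8.
t* = 0.4×49.8/0.60 = 33.2 min.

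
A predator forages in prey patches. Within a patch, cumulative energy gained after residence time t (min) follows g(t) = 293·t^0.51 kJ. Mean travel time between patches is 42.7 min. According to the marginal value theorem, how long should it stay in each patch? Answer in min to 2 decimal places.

44.44 min

By the marginal value theorem, leave when the instantaneous gain rate g'(t) equals the habitat-wide average g(t)/(T + t).
g'(t) = 0.51·293·t^-0.49. Setting 0.51·293·t^-0.49 = 293·t^0.51/(42.7+t) gives 0.51(42.7+t) = t, so 0.49·t = 0.51×42.7.
t* = 0.51×42.7/0.49 = 44.44 min.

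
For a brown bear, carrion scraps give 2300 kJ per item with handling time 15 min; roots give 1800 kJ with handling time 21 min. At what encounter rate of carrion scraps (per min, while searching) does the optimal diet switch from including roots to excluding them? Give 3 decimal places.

The zero-one rule: include roots iff E₂/h₂ > λE₁/(1+λh₁). Equality gives the switch point.
λE₁h₂ = E₂ + λE₂h₁ ⇒ λ = E₂/(E₁h₂ − E₂h₁) = 1800/(4.83e+04 − 2.7e+04) = 0.08451 per min.

0.085 per min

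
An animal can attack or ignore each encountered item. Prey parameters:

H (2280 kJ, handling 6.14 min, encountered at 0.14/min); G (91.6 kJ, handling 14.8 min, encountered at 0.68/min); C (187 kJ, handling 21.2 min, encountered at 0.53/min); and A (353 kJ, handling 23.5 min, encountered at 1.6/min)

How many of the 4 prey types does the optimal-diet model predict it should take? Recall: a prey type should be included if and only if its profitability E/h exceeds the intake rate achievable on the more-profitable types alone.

1

E/h in descending order: H 371, A 15, C 8.82, G 6.19 kJ/min. The optimal diet is the largest prefix of this list for which every included type satisfies E_i/h_i > R on the types above it.
Rate on top 1: 171.6. A: 15 < 171.6 → exclude; stop.
Optimal diet: H — 1 of 4 types.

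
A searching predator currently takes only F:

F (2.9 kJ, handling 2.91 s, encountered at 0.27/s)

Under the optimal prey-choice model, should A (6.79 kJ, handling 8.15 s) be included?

Current rate: (0.27×2.9)/(1 + 0.27×2.91) = 0.4385 kJ/s.
Profitability of A: 6.79/8.15 = 0.8331 kJ/s.
0.8331 > 0.4385, so adding A raises the average — include it.

Yes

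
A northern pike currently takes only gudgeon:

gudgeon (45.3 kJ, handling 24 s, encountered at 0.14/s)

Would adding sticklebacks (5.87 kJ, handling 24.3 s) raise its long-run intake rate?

No

Intake rate on the current diet: R = (0.14×45.3) / (1 + 0.14×24) = 6.342/4.36 = 1.455 kJ/s.
Profitability of sticklebacks: 5.87/24.3 = 0.2416 kJ/s.
Since 0.2416 < R, time spent handling sticklebacks is better spent searching.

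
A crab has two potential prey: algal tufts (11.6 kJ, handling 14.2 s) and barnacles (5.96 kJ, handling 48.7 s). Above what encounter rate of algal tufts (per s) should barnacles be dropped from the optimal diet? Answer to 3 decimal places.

At the threshold, the rate on algal tufts alone equals the profitability of barnacles: λ·11.6/(1 + λ·14.2) = 5.96/48.7 = 0.1224.
Rearranging, λ(11.6 − 0.1224×14.2) = 0.1224, so λ = 0.1224/9.862 = 0.01241 per s.

0.012 per s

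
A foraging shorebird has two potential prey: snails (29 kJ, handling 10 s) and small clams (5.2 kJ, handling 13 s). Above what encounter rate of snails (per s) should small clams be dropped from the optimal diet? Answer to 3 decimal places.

0.016 per s

Drop small clams once their profitability E₂/h₂ falls below the rate achievable on snails alone: E₂/h₂ = λE₁/(1 + λh₁).
Solve for λ: λE₁h₂ = E₂(1 + λh₁) → λ(E₁h₂ − E₂h₁) = E₂ → λ = E₂/(E₁h₂ − E₂h₁).
λ = 5.2/(29×13 − 5.2×10) = 5.2/325 = 0.016 per s.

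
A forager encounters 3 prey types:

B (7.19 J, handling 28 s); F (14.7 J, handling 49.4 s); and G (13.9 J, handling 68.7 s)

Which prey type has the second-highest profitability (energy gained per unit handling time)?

B

In descending order of E/h:
F: 14.7/49.4 = 0.298 J/s
B: 7.19/28 = 0.257 J/s
G: 13.9/68.7 = 0.202 J/s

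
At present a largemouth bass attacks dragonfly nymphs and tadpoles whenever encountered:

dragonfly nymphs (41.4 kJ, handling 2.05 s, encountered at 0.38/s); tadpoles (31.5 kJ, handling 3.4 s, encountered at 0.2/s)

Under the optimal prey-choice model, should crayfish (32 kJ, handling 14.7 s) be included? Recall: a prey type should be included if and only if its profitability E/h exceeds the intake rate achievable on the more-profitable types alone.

No

On dragonfly nymphs and tadpoles alone, R = ΣλE/(1+Σλh) = 22.03/2.459 = 8.96 kJ/s.
Profitability of crayfish: 32/14.7 = 2.177 kJ/s.
Since 2.177 < R, time spent handling crayfish is better spent searching.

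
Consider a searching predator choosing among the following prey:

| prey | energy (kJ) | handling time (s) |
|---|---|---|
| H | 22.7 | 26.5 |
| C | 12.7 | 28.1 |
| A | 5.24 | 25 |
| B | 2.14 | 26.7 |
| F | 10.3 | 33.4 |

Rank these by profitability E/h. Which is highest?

H

Profitability E/h (kJ/s): H = 22.7/26.5 = 0.857, C = 12.7/28.1 = 0.452, A = 5.24/25 = 0.21, B = 2.14/26.7 = 0.0801, F = 10.3/33.4 = 0.308.
Ranked: H > C > F > A > B.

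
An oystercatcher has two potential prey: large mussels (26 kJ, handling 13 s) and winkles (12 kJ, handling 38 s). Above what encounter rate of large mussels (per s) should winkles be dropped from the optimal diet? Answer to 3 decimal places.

0.014 per s

At the threshold, the rate on large mussels alone equals the profitability of winkles: λ·26/(1 + λ·13) = 12/38 = 0.3158.
Rearranging, λ(26 − 0.3158×13) = 0.3158, so λ = 0.3158/21.89 = 0.01442 per s.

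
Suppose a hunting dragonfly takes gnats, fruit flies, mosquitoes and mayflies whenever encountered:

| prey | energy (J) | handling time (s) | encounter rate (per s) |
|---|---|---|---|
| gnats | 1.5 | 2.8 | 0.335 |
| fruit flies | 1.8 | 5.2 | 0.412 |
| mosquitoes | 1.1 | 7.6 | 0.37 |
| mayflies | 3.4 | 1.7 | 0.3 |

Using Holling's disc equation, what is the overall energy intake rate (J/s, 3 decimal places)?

R = (0.335×1.5 + 0.412×1.8 + 0.37×1.1 + 0.3×3.4) / (1 + 0.335×2.8 + 0.412×5.2 + 0.37×7.6 + 0.3×1.7) = 2.671/7.402 = 0.3608 J/s.

0.361 J/s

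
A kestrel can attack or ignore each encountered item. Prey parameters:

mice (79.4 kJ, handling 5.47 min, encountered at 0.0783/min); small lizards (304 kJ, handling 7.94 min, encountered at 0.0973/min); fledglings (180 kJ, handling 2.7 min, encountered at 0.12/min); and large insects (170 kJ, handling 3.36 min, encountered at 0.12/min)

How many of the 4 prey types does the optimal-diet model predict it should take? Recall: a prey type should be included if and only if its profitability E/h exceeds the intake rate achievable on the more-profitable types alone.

3

E/h in descending order: fledglings 66.7, large insects 50.6, small lizards 38.3, mice 14.5 kJ/min. The optimal diet is the largest prefix of this list for which every included type satisfies E_i/h_i > R on the types above it.
Rate on top 1: 16.31. large insects: 50.6 > 16.31 → include.
Rate on top 2: 24.32. small lizards: 38.3 > 24.32 → include.
Rate on top 3: 28.63. mice: 14.5 < 28.63 → exclude; stop.
Optimal diet: fledglings, large insects, small lizards — 3 of 4 types.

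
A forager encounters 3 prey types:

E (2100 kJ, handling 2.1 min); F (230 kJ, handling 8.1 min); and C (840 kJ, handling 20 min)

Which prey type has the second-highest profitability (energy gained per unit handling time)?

C

In descending order of E/h:
E: 2100/2.1 = 1e+03 kJ/min
C: 840/20 = 42 kJ/min
F: 230/8.1 = 28.4 kJ/min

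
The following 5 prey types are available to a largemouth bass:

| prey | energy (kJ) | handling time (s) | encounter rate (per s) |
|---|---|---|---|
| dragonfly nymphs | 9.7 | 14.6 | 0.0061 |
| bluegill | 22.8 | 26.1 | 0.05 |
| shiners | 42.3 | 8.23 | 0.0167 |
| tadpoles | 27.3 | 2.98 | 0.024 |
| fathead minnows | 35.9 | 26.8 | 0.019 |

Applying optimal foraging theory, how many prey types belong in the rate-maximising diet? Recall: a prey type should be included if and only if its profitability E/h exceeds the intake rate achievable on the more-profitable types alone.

3

Profitabilities (E/h, kJ/s): tadpoles 9.16, shiners 5.14, fathead minnows 1.34, bluegill 0.874, dragonfly nymphs 0.664. Add prey in this order while the next type's profitability exceeds the intake rate on those already taken.
Rate on top 1: 0.6115. shiners: 5.14 > 0.6115 → include.
Rate on top 2: 1.126. fathead minnows: 1.34 > 1.126 → include.
Rate on top 3: 1.189. bluegill: 0.874 < 1.189 → exclude; stop.
Optimal diet: tadpoles, shiners, fathead minnows — 3 of 5 types.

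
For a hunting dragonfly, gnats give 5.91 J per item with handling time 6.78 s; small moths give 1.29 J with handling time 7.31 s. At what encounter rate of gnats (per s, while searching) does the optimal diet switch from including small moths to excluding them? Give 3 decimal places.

At the threshold, the rate on gnats alone equals the profitability of small moths: λ·5.91/(1 + λ·6.78) = 1.29/7.31 = 0.1765.
Rearranging, λ(5.91 − 0.1765×6.78) = 0.1765, so λ = 0.1765/4.714 = 0.03744 per s.

0.037 per s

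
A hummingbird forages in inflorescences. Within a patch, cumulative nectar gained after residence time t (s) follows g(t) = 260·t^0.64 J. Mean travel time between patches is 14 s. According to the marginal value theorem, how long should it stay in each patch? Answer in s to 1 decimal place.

Maximise g(t)/(T+t): set derivative to zero → g'(t)(T+t) = g(t).
g'(t) = 0.64·260·t^-0.36. Setting 0.64·260·t^-0.36 = 260·t^0.64/(14+t) gives 0.64(14+t) = t, so 0.36·t = 0.64×14.
t* = 0.64×14/0.36 = 24.89 s.

24.9 s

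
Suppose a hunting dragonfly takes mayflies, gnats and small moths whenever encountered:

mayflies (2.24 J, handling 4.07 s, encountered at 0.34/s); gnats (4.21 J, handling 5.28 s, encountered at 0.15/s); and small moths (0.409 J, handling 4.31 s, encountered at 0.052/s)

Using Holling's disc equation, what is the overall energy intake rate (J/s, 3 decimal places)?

Energy encountered per unit search time: 0.34×2.24 + 0.15×4.21 + 0.052×0.409 = 1.414 J/s.
Handling time per unit search time: 0.34×4.07 + 0.15×5.28 + 0.052×4.31 = 2.4.
Rate = 1.414/(1 + 2.4) = 0.416 J/s.

0.416 J/s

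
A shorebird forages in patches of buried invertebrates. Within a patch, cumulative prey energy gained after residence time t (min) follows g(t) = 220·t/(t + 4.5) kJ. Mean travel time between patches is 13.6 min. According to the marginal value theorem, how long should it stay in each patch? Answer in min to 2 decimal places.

By the marginal value theorem, leave when the instantaneous gain rate g'(t) equals the habitat-wide average g(t)/(T + t).
g'(t) = 220·4.5/(t + 4.5)². Setting 220·4.5/(t+4.5)² = 220t/[(t+4.5)(13.6+t)] gives 4.5(13.6+t) = t(t+4.5), so t² = 4.5×13.6 = 61.2.
t* = √61.2 = 7.823 min.

7.82 min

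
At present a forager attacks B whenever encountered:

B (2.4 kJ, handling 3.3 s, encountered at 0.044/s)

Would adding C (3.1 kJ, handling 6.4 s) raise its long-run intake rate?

On B alone, R = ΣλE/(1+Σλh) = 0.1056/1.145 = 0.09221 kJ/s.
C: E/h = 3.1/6.4 = 0.4844 kJ/s.
0.4844 > 0.09221, so adding C raises the average — include it.

Yes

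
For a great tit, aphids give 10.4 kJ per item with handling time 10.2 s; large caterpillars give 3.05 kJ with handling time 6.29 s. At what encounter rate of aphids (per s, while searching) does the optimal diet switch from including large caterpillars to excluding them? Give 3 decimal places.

At the threshold, the rate on aphids alone equals the profitability of large caterpillars: λ·10.4/(1 + λ·10.2) = 3.05/6.29 = 0.4849.
Rearranging, λ(10.4 − 0.4849×10.2) = 0.4849, so λ = 0.4849/5.454 = 0.08891 per s.

0.089 per s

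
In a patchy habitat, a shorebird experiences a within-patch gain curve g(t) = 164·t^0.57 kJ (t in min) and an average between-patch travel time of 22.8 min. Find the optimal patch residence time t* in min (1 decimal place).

30.2 min

Optimal t* satisfies g'(t*) = g(t*)/(T + t*).
g'(t) = 0.57·164·t^-0.43. Setting 0.57·164·t^-0.43 = 164·t^0.57/(22.8+t) gives 0.57(22.8+t) = t, so 0.43·t = 0.57×22.8.
t* = 0.57×22.8/0.43 = 30.22 min.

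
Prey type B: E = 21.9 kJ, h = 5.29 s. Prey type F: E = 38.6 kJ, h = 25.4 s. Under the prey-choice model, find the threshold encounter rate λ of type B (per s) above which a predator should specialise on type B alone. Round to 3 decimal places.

The zero-one rule: include type F iff E₂/h₂ > λE₁/(1+λh₁). Equality gives the switch point.
λE₁h₂ = E₂ + λE₂h₁ ⇒ λ = E₂/(E₁h₂ − E₂h₁) = 38.6/(556.3 − 204.2) = 0.1096 per s.

0.110 per s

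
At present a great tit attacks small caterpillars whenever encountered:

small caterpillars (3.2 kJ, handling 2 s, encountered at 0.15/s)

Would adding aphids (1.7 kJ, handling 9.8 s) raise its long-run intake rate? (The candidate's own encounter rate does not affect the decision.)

No

Current rate: (0.15×3.2)/(1 + 0.15×2) = 0.3692 kJ/s.
aphids: E/h = 1.7/9.8 = 0.1735 kJ/s.
Since 0.1735 < R, time spent handling aphids is better spent searching.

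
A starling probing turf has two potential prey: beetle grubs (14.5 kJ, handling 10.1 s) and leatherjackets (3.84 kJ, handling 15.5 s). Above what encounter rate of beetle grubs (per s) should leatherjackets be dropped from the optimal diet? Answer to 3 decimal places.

Drop leatherjackets once their profitability E₂/h₂ falls below the rate achievable on beetle grubs alone: E₂/h₂ = λE₁/(1 + λh₁).
Solve for λ: λE₁h₂ = E₂(1 + λh₁) → λ(E₁h₂ − E₂h₁) = E₂ → λ = E₂/(E₁h₂ − E₂h₁).
λ = 3.84/(14.5×15.5 − 3.84×10.1) = 3.84/186 = 0.02065 per s.

0.021 per s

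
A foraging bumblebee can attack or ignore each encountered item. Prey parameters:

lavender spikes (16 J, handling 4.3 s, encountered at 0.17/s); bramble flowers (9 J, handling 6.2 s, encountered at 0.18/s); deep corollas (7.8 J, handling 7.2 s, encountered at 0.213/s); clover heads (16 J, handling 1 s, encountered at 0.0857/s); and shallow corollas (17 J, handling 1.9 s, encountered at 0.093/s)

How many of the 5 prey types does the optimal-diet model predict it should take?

Profitabilities (E/h, J/s): clover heads 16, shallow corollas 8.95, lavender spikes 3.72, bramble flowers 1.45, deep corollas 1.08. Add prey in this order while the next type's profitability exceeds the intake rate on those already taken.
Rate on top 1: 1.263. shallow corollas: 8.95 > 1.263 → include.
Rate on top 2: 2.339. lavender spikes: 3.72 > 2.339 → include.
Rate on top 3: 2.845. bramble flowers: 1.45 < 2.845 → exclude; stop.
Optimal diet: clover heads, shallow corollas, lavender spikes — 3 of 5 types.

3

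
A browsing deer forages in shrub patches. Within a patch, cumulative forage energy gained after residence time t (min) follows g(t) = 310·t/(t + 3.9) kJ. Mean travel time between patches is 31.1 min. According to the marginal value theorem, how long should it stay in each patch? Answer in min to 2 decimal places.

11.01 min

Maximise g(t)/(T+t): set derivative to zero → g'(t)(T+t) = g(t).
g'(t) = 310·3.9/(t + 3.9)². Setting 310·3.9/(t+3.9)² = 310t/[(t+3.9)(31.1+t)] gives 3.9(31.1+t) = t(t+3.9), so t² = 3.9×31.1 = 121.3.
t* = √121.3 = 11.01 min.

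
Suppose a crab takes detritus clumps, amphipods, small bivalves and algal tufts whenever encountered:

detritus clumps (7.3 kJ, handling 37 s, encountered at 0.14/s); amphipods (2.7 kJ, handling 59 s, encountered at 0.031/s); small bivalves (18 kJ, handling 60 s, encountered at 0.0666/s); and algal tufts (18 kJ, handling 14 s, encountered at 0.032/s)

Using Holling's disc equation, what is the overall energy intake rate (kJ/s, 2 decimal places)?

0.23 kJ/s

R = Σλ_iE_i / (1 + Σλ_ih_i)
Numerator: 0.14×7.3 + 0.031×2.7 + 0.0666×18 + 0.032×18 = 2.881
Denominator: 1 + 0.14×37 + 0.031×59 + 0.0666×60 + 0.032×14 = 12.45
R = 2.881/12.45 = 0.2313 kJ/s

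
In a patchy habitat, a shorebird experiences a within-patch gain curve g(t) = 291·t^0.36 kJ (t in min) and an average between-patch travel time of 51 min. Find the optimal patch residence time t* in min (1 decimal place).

28.7 min

Maximise g(t)/(T+t): set derivative to zero → g'(t)(T+t) = g(t).
g'(t) = 0.36·291·t^-0.64. Setting 0.36·291·t^-0.64 = 291·t^0.36/(51+t) gives 0.36(51+t) = t, so 0.64·t = 0.36×51.
t* = 0.36×51/0.64 = 28.69 min.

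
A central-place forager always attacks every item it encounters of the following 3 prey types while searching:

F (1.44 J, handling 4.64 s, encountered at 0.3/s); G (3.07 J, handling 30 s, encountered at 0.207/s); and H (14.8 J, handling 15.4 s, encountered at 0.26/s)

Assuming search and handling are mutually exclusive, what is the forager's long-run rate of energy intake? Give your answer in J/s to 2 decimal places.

R = Σλ_iE_i / (1 + Σλ_ih_i)
Numerator: 0.3×1.44 + 0.207×3.07 + 0.26×14.8 = 4.915
Denominator: 1 + 0.3×4.64 + 0.207×30 + 0.26×15.4 = 12.61
R = 4.915/12.61 = 0.3899 J/s

0.39 J/s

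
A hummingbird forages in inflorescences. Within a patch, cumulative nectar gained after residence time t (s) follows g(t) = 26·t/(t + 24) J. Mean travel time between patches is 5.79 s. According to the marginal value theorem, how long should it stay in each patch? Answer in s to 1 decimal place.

11.8 s

By the marginal value theorem, leave when the instantaneous gain rate g'(t) equals the habitat-wide average g(t)/(T + t).
g'(t) = 26·24/(t + 24)². Setting 26·24/(t+24)² = 26t/[(t+24)(5.79+t)] gives 24(5.79+t) = t(t+24), so t² = 24×5.79 = 139.
t* = √139 = 11.79 s.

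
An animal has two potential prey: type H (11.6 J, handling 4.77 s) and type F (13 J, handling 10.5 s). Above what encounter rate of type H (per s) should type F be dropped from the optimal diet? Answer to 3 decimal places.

0.217 per s

Drop type F once their profitability E₂/h₂ falls below the rate achievable on type H alone: E₂/h₂ = λE₁/(1 + λh₁).
Solve for λ: λE₁h₂ = E₂(1 + λh₁) → λ(E₁h₂ − E₂h₁) = E₂ → λ = E₂/(E₁h₂ − E₂h₁).
λ = 13/(11.6×10.5 − 13×4.77) = 13/59.79 = 0.2174 per s.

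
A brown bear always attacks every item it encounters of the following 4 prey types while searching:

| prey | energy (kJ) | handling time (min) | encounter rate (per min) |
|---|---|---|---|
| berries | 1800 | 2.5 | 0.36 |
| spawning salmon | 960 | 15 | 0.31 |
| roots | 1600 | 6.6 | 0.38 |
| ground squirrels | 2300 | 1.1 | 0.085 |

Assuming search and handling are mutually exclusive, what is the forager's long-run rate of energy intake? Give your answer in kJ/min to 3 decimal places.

Energy encountered per unit search time: 0.36×1800 + 0.31×960 + 0.38×1600 + 0.085×2300 = 1749 kJ/min.
Handling time per unit search time: 0.36×2.5 + 0.31×15 + 0.38×6.6 + 0.085×1.1 = 8.152.
Rate = 1749/(1 + 8.152) = 191.1 kJ/min.

191.127 kJ/min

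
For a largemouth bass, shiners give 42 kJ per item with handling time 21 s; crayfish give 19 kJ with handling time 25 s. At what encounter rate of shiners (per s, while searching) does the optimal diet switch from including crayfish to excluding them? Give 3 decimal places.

At the threshold, the rate on shiners alone equals the profitability of crayfish: λ·42/(1 + λ·21) = 19/25 = 0.76.
Rearranging, λ(42 − 0.76×21) = 0.76, so λ = 0.76/26.04 = 0.02919 per s.

0.029 per s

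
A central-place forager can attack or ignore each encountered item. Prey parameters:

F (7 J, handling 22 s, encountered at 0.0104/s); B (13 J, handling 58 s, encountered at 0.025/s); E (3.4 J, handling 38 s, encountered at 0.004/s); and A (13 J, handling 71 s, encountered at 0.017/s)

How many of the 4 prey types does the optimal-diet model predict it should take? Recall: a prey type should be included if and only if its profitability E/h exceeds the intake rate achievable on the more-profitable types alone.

E/h in descending order: F 0.318, B 0.224, A 0.183, E 0.0895 J/s. The optimal diet is the largest prefix of this list for which every included type satisfies E_i/h_i > R on the types above it.
Rate on top 1: 0.05924. B: 0.224 > 0.05924 → include.
Rate on top 2: 0.1485. A: 0.183 > 0.1485 → include.
Rate on top 3: 0.1592. E: 0.0895 < 0.1592 → exclude; stop.
Optimal diet: F, B, A — 3 of 4 types.

3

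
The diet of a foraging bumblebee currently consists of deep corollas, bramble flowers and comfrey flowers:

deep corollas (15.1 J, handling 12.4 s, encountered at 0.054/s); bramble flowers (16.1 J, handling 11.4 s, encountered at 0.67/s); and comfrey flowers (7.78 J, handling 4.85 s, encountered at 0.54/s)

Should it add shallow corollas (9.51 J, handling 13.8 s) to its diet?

Intake rate on the current diet: R = (0.054×15.1 + 0.67×16.1 + 0.54×7.78) / (1 + 0.054×12.4 + 0.67×11.4 + 0.54×4.85) = 15.8/11.93 = 1.325 J/s.
shallow corollas: E/h = 9.51/13.8 = 0.6891 J/s.
0.6891 < 1.325, so adding shallow corollas would lower the average — exclude it.

No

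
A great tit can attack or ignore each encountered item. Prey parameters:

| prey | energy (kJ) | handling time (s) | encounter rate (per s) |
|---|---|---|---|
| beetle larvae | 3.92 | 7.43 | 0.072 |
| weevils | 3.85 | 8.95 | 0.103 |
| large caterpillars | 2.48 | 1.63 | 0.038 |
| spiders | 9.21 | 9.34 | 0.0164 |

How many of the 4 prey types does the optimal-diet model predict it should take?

4

Profitabilities (E/h, kJ/s): large caterpillars 1.52, spiders 0.986, beetle larvae 0.528, weevils 0.43. Add prey in this order while the next type's profitability exceeds the intake rate on those already taken.
Rate on top 1: 0.08874. spiders: 0.986 > 0.08874 → include.
Rate on top 2: 0.2019. beetle larvae: 0.528 > 0.2019 → include.
Rate on top 3: 0.3014. weevils: 0.43 > 0.3014 → include.
Optimal diet: large caterpillars, spiders, beetle larvae, weevils — 4 of 4 types.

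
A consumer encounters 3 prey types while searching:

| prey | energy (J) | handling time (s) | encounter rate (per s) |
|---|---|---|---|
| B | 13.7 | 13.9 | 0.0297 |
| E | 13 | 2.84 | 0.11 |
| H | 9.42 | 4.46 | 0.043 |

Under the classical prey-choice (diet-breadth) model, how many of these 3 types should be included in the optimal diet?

E/h in descending order: E 4.58, H 2.11, B 0.986 J/s. The optimal diet is the largest prefix of this list for which every included type satisfies E_i/h_i > R on the types above it.
Rate on top 1: 1.09. H: 2.11 > 1.09 → include.
Rate on top 2: 1.22. B: 0.986 < 1.22 → exclude; stop.
Optimal diet: E, H — 2 of 3 types.

2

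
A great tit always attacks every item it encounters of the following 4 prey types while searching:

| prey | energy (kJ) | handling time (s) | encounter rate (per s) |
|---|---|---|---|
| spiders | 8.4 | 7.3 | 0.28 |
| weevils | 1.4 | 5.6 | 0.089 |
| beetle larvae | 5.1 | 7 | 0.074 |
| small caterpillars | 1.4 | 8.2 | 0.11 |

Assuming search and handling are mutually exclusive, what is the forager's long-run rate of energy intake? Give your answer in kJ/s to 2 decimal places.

R = Σλ_iE_i / (1 + Σλ_ih_i)
Numerator: 0.28×8.4 + 0.089×1.4 + 0.074×5.1 + 0.11×1.4 = 3.008
Denominator: 1 + 0.28×7.3 + 0.089×5.6 + 0.074×7 + 0.11×8.2 = 4.962
R = 3.008/4.962 = 0.6062 kJ/s

0.61 kJ/s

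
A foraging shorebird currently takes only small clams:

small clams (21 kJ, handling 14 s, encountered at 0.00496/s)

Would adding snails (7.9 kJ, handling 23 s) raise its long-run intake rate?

Yes

Intake rate on the current diet: R = (0.00496×21) / (1 + 0.00496×14) = 0.1042/1.069 = 0.0974 kJ/s.
Profitability of snails: 7.9/23 = 0.3435 kJ/s.
Since 0.3435 > R, including snails increases the long-run rate.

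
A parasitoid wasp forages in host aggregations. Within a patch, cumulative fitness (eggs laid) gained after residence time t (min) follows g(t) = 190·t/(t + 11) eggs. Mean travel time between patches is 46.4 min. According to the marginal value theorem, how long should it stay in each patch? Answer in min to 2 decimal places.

22.59 min

By the marginal value theorem, leave when the instantaneous gain rate g'(t) equals the habitat-wide average g(t)/(T + t).
g'(t) = 190·11/(t + 11)². Setting 190·11/(t+11)² = 190t/[(t+11)(46.4+t)] gives 11(46.4+t) = t(t+11), so t² = 11×46.4 = 510.4.
t* = √510.4 = 22.59 min.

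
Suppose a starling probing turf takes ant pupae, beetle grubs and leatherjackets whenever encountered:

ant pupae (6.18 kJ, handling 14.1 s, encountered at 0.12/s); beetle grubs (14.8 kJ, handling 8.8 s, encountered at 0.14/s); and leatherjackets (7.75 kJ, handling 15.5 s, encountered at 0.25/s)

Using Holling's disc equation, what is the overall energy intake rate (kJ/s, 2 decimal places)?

0.61 kJ/s

Energy encountered per unit search time: 0.12×6.18 + 0.14×14.8 + 0.25×7.75 = 4.751 kJ/s.
Handling time per unit search time: 0.12×14.1 + 0.14×8.8 + 0.25×15.5 = 6.799.
Rate = 4.751/(1 + 6.799) = 0.6092 kJ/s.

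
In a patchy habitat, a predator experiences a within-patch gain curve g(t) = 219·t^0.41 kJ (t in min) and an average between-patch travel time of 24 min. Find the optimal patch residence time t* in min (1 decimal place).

Optimal t* satisfies g'(t*) = g(t*)/(T + t*).
g'(t) = 0.41·219·t^-0.59. Setting 0.41·219·t^-0.59 = 219·t^0.41/(24+t) gives 0.41(24+t) = t, so 0.59·t = 0.41×24.
t* = 0.41×24/0.59 = 16.68 min.

16.7 min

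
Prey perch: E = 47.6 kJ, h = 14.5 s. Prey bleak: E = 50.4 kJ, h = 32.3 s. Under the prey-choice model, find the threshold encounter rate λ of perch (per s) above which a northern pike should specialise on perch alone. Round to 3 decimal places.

0.062 per s

At the threshold, the rate on perch alone equals the profitability of bleak: λ·47.6/(1 + λ·14.5) = 50.4/32.3 = 1.56.
Rearranging, λ(47.6 − 1.56×14.5) = 1.56, so λ = 1.56/24.97 = 0.06248 per s.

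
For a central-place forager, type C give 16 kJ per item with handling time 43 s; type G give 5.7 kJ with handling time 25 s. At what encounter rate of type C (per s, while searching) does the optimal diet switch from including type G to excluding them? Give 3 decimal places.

At the threshold, the rate on type C alone equals the profitability of type G: λ·16/(1 + λ·43) = 5.7/25 = 0.228.
Rearranging, λ(16 − 0.228×43) = 0.228, so λ = 0.228/6.196 = 0.0368 per s.

0.037 per s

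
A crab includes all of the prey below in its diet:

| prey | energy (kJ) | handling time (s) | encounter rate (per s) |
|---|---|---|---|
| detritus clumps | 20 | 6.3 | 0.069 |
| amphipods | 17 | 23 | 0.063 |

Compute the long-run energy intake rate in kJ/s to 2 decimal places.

Energy encountered per unit search time: 0.069×20 + 0.063×17 = 2.451 kJ/s.
Handling time per unit search time: 0.069×6.3 + 0.063×23 = 1.884.
Rate = 2.451/(1 + 1.884) = 0.8499 kJ/s.

0.85 kJ/s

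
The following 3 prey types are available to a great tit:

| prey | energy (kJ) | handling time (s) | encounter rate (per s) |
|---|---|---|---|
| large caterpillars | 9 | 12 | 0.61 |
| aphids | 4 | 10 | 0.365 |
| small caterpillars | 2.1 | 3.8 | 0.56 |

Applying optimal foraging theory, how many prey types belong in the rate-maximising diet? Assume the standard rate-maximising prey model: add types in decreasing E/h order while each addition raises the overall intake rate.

Profitabilities (E/h, kJ/s): large caterpillars 0.75, small caterpillars 0.553, aphids 0.4. Add prey in this order while the next type's profitability exceeds the intake rate on those already taken.
Rate on top 1: 0.6599. small caterpillars: 0.553 < 0.6599 → exclude; stop.
Optimal diet: large caterpillars — 1 of 3 types.

1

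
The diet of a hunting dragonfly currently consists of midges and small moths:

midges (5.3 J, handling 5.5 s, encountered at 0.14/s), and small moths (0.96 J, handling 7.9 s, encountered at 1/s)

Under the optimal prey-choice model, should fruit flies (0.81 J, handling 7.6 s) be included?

No

Intake rate on the current diet: R = (0.14×5.3 + 1×0.96) / (1 + 0.14×5.5 + 1×7.9) = 1.702/9.67 = 0.176 J/s.
fruit flies: E/h = 0.81/7.6 = 0.1066 J/s.
Since 0.1066 < R, time spent handling fruit flies is better spent searching.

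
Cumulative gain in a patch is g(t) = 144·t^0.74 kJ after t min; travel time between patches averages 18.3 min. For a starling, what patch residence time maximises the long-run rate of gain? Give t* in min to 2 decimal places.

Maximise g(t)/(T+t): set derivative to zero → g'(t)(T+t) = g(t).
g'(t) = 0.74·144·t^-0.26. Setting 0.74·144·t^-0.26 = 144·t^0.74/(18.3+t) gives 0.74(18.3+t) = t, so 0.26·t = 0.74×18.3.
t* = 0.74×18.3/0.26 = 52.08 min.

52.08 min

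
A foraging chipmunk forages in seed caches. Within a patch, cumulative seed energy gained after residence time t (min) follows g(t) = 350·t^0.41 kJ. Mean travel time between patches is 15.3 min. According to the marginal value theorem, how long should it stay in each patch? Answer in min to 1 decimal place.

Maximise g(t)/(T+t): set derivative to zero → g'(t)(T+t) = g(t).
g'(t) = 0.41·350·t^-0.59. Setting 0.41·350·t^-0.59 = 350·t^0.41/(15.3+t) gives 0.41(15.3+t) = t, so 0.59·t = 0.41×15.3.
t* = 0.41×15.3/0.59 = 10.63 min.

10.6 min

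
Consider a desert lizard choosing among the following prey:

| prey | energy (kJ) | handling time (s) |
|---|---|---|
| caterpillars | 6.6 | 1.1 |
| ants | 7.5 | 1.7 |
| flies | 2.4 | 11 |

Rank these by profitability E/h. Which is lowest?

Profitability E/h (kJ/s): caterpillars = 6.6/1.1 = 6, ants = 7.5/1.7 = 4.41, flies = 2.4/11 = 0.218.
Ranked: caterpillars > ants > flies.

flies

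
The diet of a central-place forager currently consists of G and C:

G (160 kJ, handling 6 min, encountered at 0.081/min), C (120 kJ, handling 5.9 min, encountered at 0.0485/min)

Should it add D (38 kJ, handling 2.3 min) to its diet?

Current rate: (0.081×160 + 0.0485×120)/(1 + 0.081×6 + 0.0485×5.9) = 10.6 kJ/min.
Profitability of D: 38/2.3 = 16.52 kJ/min.
Since 16.52 > R, including D increases the long-run rate.

Yes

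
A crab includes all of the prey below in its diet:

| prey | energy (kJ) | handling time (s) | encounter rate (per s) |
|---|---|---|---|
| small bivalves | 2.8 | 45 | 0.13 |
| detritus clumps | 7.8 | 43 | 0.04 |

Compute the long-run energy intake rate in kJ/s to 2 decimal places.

Energy encountered per unit search time: 0.13×2.8 + 0.04×7.8 = 0.676 kJ/s.
Handling time per unit search time: 0.13×45 + 0.04×43 = 7.57.
Rate = 0.676/(1 + 7.57) = 0.07888 kJ/s.

0.08 kJ/s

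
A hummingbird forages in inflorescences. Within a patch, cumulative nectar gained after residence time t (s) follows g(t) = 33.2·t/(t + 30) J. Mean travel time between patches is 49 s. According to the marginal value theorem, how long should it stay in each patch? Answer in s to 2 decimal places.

38.34 s

Maximise g(t)/(T+t): set derivative to zero → g'(t)(T+t) = g(t).
g'(t) = 33.2·30/(t + 30)². Setting 33.2·30/(t+30)² = 33.2t/[(t+30)(49+t)] gives 30(49+t) = t(t+30), so t² = 30×49 = 1470.
t* = √1470 = 38.34 s.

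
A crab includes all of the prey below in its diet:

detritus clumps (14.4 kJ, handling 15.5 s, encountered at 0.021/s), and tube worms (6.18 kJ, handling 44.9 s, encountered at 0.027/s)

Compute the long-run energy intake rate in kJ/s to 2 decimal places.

R = (0.021×14.4 + 0.027×6.18) / (1 + 0.021×15.5 + 0.027×44.9) = 0.4693/2.538 = 0.1849 kJ/s.

0.18 kJ/s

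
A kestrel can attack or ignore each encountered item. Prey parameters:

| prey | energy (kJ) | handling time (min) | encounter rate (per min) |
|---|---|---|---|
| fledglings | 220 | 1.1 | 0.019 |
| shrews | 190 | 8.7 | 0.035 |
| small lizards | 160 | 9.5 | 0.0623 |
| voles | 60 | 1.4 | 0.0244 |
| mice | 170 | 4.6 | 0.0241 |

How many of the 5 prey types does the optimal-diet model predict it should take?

Rank by E/h (kJ/min): fledglings 200, voles 42.9, mice 37, shrews 21.8, small lizards 16.8. Include each in turn until the next type's E/h falls below the running intake rate.
Rate on top 1: 4.094. voles: 42.9 > 4.094 → include.
Rate on top 2: 5.349. mice: 37 > 5.349 → include.
Rate on top 3: 8.355. shrews: 21.8 > 8.355 → include.
Rate on top 4: 11.15. small lizards: 16.8 > 11.15 → include.
Optimal diet: fledglings, voles, mice, shrews, small lizards — 5 of 5 types.

5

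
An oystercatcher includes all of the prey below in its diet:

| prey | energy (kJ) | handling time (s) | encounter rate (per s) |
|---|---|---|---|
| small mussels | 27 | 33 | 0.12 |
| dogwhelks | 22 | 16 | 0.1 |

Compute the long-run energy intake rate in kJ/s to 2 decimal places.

0.83 kJ/s

Energy encountered per unit search time: 0.12×27 + 0.1×22 = 5.44 kJ/s.
Handling time per unit search time: 0.12×33 + 0.1×16 = 5.56.
Rate = 5.44/(1 + 5.56) = 0.8293 kJ/s.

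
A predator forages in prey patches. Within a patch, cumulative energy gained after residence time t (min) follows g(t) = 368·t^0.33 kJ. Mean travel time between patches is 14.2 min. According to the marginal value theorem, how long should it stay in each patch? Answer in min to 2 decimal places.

6.99 min

By the marginal value theorem, leave when the instantaneous gain rate g'(t) equals the habitat-wide average g(t)/(T + t).
g'(t) = 0.33·368·t^-0.67. Setting 0.33·368·t^-0.67 = 368·t^0.33/(14.2+t) gives 0.33(14.2+t) = t, so 0.67·t = 0.33×14.2.
t* = 0.33×14.2/0.67 = 6.994 min.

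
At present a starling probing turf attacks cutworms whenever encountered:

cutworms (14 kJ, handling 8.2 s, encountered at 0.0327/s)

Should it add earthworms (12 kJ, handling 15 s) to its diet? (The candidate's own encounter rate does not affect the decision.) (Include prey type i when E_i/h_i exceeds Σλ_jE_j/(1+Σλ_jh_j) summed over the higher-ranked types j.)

Yes

On cutworms alone, R = ΣλE/(1+Σλh) = 0.4578/1.268 = 0.361 kJ/s.
earthworms: E/h = 12/15 = 0.8 kJ/s.
0.8 > 0.361, so adding earthworms raises the average — include it.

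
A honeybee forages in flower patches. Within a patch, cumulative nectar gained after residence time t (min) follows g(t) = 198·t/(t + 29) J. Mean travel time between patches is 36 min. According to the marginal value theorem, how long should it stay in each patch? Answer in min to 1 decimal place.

32.3 min

Maximise g(t)/(T+t): set derivative to zero → g'(t)(T+t) = g(t).
g'(t) = 198·29/(t + 29)². Setting 198·29/(t+29)² = 198t/[(t+29)(36+t)] gives 29(36+t) = t(t+29), so t² = 29×36 = 1044.
t* = √1044 = 32.31 min.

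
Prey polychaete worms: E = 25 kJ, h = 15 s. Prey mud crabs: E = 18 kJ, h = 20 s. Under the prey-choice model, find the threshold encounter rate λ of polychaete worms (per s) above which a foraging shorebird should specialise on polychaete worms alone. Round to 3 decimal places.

0.078 per s

The zero-one rule: include mud crabs iff E₂/h₂ > λE₁/(1+λh₁). Equality gives the switch point.
λE₁h₂ = E₂ + λE₂h₁ ⇒ λ = E₂/(E₁h₂ − E₂h₁) = 18/(500 − 270) = 0.07826 per s.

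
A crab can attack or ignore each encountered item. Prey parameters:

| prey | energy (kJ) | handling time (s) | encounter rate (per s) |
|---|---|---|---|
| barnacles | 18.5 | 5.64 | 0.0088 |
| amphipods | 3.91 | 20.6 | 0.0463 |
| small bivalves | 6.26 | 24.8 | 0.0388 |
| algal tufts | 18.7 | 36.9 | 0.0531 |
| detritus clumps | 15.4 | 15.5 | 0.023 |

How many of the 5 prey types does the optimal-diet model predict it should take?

Profitabilities (E/h, kJ/s): barnacles 3.28, detritus clumps 0.994, algal tufts 0.507, small bivalves 0.252, amphipods 0.19. Add prey in this order while the next type's profitability exceeds the intake rate on those already taken.
Rate on top 1: 0.1551. detritus clumps: 0.994 > 0.1551 → include.
Rate on top 2: 0.3677. algal tufts: 0.507 > 0.3677 → include.
Rate on top 3: 0.4487. small bivalves: 0.252 < 0.4487 → exclude; stop.
Optimal diet: barnacles, detritus clumps, algal tufts — 3 of 5 types.

3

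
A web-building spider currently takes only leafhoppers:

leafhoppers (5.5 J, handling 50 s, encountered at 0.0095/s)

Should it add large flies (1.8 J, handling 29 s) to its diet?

Yes

Current rate: (0.0095×5.5)/(1 + 0.0095×50) = 0.03542 J/s.
Profitability of large flies: 1.8/29 = 0.06207 J/s.
0.06207 > 0.03542, so adding large flies raises the average — include it.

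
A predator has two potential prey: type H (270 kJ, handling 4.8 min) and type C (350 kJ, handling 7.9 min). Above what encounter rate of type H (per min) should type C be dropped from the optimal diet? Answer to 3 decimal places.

At the threshold, the rate on type H alone equals the profitability of type C: λ·270/(1 + λ·4.8) = 350/7.9 = 44.3.
Rearranging, λ(270 − 44.3×4.8) = 44.3, so λ = 44.3/57.34 = 0.7726 per min.

0.773 per min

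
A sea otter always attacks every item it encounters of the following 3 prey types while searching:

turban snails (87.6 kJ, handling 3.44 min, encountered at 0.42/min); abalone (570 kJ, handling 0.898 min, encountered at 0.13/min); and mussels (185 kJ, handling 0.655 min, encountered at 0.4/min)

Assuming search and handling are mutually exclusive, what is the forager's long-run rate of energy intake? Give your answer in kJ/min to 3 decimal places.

65.482 kJ/min

R = Σλ_iE_i / (1 + Σλ_ih_i)
Numerator: 0.42×87.6 + 0.13×570 + 0.4×185 = 184.9
Denominator: 1 + 0.42×3.44 + 0.13×0.898 + 0.4×0.655 = 2.824
R = 184.9/2.824 = 65.48 kJ/min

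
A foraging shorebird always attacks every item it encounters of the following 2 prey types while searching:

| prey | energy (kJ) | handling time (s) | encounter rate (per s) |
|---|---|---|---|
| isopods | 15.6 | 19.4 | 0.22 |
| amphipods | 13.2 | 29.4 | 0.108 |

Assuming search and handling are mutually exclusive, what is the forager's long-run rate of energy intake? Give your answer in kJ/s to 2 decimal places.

0.58 kJ/s

R = Σλ_iE_i / (1 + Σλ_ih_i)
Numerator: 0.22×15.6 + 0.108×13.2 = 4.858
Denominator: 1 + 0.22×19.4 + 0.108×29.4 = 8.443
R = 4.858/8.443 = 0.5753 kJ/s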